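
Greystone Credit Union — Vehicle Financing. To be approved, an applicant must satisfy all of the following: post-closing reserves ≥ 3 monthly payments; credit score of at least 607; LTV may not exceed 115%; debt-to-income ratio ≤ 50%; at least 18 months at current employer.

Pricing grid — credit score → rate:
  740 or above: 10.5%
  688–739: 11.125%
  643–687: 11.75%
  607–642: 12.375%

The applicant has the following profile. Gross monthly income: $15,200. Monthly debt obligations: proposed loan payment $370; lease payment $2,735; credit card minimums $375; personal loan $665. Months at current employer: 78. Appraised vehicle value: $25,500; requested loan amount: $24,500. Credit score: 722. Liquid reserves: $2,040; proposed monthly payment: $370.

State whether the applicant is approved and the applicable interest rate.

Approved at 11.125%

Credit score 722 ≥ 607 (meets minimum)
LTV: 24,500 ÷ 25,500 = 96.1%, within 115% cap
Employment 78 ≥ 18 months
Total monthly debts = (370 + 2,735 + 375 + 665) = 4,145. DTI = 4,145/15,200 = 27.3% ≤ 50%
Reserves: 2,040 ÷ 370 = 5.5 months (meets 3-month minimum)
All requirements met. Score 722 falls in the 688–739 tier → 11.125%.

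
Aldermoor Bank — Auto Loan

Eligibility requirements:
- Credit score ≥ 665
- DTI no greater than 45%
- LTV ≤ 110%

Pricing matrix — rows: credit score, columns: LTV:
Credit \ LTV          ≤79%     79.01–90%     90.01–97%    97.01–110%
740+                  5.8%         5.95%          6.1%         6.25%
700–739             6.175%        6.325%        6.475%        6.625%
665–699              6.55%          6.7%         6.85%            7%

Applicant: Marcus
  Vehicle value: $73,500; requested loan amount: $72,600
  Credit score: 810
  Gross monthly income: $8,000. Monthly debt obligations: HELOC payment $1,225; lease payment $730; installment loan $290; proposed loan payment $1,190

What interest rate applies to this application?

Credit score 810 ≥ 665; Total monthly debts = (1,225 + 730 + 290 + 1,190) = 3,435. Debt-to-income = 3,435/8,000 = 42.9% — meets 45% limit
Loan-to-value = 72,600/73,500 = 98.8% — pass (110% max)
Score 810 is in the 740+ band; LTV 98.8% is in the 97.01–110% band → 6.25%.

6.25%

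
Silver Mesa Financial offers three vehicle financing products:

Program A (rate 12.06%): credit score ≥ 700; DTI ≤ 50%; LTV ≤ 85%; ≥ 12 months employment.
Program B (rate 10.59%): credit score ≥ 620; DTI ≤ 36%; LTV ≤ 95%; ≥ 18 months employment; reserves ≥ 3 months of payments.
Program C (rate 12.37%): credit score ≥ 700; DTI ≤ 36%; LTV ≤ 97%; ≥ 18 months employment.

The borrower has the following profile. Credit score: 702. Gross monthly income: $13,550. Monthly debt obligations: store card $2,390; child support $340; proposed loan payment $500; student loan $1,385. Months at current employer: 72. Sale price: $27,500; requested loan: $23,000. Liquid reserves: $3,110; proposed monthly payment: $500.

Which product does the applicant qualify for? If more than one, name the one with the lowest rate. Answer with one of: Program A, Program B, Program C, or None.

Program B

Total debts = (2,390 + 340 + 500 + 1,385) = 4,615; DTI = 4,615/13,550 = 34.1%.
LTV = 23,000/27,500 = 83.6%.
Reserves = 3,110/500 = 6.2 months.
Program A: score 702 ≥ 700; DTI 34.1% ≤ 50%; LTV 83.6% ≤ 85%; employment 72 ≥ 12 mo → qualifies.
Program B: score 702 ≥ 620; DTI 34.1% ≤ 36%; LTV 83.6% ≤ 95%; employment 72 ≥ 18 mo; reserves 6.2 ≥ 3 mo → qualifies.
Program C: score 702 ≥ 700; DTI 34.1% ≤ 36%; LTV 83.6% ≤ 97%; employment 72 ≥ 18 mo → qualifies.
Qualifying: Program A, Program B, Program C. Lowest rate is 10.59% → Program B.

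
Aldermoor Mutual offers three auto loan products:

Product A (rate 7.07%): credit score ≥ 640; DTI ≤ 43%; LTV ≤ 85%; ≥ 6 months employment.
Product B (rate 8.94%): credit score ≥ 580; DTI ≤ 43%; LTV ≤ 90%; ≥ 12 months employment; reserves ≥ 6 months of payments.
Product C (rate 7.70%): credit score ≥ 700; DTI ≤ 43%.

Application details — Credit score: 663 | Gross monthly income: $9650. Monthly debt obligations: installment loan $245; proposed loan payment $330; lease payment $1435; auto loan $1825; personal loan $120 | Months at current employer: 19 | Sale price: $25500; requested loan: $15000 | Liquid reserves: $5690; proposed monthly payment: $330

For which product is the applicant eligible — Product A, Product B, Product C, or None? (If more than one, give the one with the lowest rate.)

Product A

Total debts = (245 + 330 + 1,435 + 1,825 + 120) = 3,955; DTI = 3,955/9,650 = 41%.
LTV = 15,000/25,500 = 58.8%.
Reserves = 5,690/330 = 17.2 months.
Product A: score 663 ≥ 640; DTI 41% ≤ 43%; LTV 58.8% ≤ 85%; employment 19 ≥ 6 mo → qualifies.
Product B: score 663 ≥ 580; DTI 41% ≤ 43%; LTV 58.8% ≤ 90%; employment 19 ≥ 12 mo; reserves 17.2 ≥ 6 mo → qualifies.
Product C: score 663 < 700; DTI 41% ≤ 43% → does not qualify.
Qualifying: Product A, Product B. Lowest rate is 7.07% → Product A.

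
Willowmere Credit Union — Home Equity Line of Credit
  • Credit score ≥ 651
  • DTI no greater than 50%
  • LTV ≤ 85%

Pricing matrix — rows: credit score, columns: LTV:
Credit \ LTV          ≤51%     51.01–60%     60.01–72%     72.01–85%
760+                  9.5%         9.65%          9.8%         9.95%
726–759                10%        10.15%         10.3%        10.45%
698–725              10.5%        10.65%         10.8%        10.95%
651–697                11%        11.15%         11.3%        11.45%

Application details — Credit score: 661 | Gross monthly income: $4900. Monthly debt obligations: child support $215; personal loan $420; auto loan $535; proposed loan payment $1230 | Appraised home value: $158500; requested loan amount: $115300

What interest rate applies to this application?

Credit score 661 ≥ 651; Total monthly debts = (215 + 420 + 535 + 1,230) = 2,400. DTI = 2,400/4,900 = 49% ≤ 50%
LTV = 115,300/158,500 = 72.7% ≤ 85%
Score 661 is in the 651–697 band; LTV 72.7% is in the 72.01–85% band → 11.45%.

11.45%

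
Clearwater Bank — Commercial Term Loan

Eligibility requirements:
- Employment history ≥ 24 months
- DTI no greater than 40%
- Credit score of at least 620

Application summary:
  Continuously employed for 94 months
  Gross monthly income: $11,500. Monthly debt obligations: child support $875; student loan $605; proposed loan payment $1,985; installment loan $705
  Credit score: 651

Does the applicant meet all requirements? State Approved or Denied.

Employment 94 ≥ 24 months
Total monthly debts = (875 + 605 + 1,985 + 705) = 4,170. Debt-to-income = 4,170/11,500 = 36.3% — meets 40% limit
Credit score 651 ≥ 620 (meets)
All criteria satisfied.

Approved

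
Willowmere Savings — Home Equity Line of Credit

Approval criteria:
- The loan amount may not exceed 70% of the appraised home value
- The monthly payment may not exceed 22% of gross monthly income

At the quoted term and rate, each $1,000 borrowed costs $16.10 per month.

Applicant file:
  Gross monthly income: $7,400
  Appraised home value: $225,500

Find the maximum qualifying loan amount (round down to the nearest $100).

Payment cap: 22% × $7,400 = $1,628/month.
At $16.10 per $1,000, that supports 1,628/16.10 × 1,000 ≈ $101,118 → $101,100.
LTV cap: 70% × $225,500 = $157,850 → $157,800.
Binding constraint: payment-to-income.

$101,100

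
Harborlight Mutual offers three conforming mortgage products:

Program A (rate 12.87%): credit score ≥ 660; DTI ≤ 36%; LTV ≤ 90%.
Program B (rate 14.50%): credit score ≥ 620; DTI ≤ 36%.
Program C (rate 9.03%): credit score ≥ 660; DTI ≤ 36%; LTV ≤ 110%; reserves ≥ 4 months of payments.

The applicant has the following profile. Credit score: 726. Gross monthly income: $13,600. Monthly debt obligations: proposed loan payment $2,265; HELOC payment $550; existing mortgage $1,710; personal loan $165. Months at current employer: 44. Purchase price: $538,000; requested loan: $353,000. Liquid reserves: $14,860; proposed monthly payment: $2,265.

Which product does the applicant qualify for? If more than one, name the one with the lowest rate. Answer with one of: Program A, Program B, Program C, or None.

Total debts = (2,265 + 550 + 1,710 + 165) = 4,690; DTI = 4,690/13,600 = 34.5%.
LTV = 353,000/538,000 = 65.6%.
Reserves = 14,860/2,265 = 6.6 months.
Program A: score 726 ≥ 660; DTI 34.5% ≤ 36%; LTV 65.6% ≤ 90% → qualifies.
Program B: score 726 ≥ 620; DTI 34.5% ≤ 36% → qualifies.
Program C: score 726 ≥ 660; DTI 34.5% ≤ 36%; LTV 65.6% ≤ 110%; reserves 6.6 ≥ 4 mo → qualifies.
Qualifying: Program A, Program B, Program C. Lowest rate is 9.03% → Program C.

Program C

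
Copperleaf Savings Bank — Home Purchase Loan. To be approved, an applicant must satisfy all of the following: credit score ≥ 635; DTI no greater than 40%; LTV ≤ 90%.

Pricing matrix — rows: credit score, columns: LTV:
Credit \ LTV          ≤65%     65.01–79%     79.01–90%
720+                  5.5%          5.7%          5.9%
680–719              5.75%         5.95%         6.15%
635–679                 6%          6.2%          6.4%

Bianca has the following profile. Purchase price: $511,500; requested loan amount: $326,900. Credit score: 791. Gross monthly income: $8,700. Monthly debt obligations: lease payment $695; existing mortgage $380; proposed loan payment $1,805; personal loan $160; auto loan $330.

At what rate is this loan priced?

Credit score 791 ≥ 635; Total monthly debts = (695 + 380 + 1,805 + 160 + 330) = 3,370. DTI: 3,370 ÷ 8,700 = 38.7%, within the 40% cap
Loan-to-value = 326,900/511,500 = 63.9% — pass (90% max)
Row: 791 falls in 720+. Column: 63.9% falls in ≤65%. Rate = 5.5%.

5.5%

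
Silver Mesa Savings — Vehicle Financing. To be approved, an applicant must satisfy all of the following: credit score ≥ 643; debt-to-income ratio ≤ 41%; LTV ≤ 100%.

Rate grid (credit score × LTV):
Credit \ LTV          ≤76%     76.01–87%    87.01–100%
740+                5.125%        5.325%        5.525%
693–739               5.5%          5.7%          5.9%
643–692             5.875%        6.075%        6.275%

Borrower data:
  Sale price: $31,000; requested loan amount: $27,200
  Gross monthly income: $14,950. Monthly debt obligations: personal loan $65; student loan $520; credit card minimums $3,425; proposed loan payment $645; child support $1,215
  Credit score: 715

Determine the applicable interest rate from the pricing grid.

Credit score 715 ≥ 643; Total monthly debts = (65 + 520 + 3,425 + 645 + 1,215) = 5,870. DTI = 5,870/14,950 = 39.3% ≤ 41%
LTV: 27,200 ÷ 31,000 = 87.7%, within 100% cap
Row: 715 falls in 693–739. Column: 87.7% falls in 87.01–100%. Rate = 5.9%.

5.9%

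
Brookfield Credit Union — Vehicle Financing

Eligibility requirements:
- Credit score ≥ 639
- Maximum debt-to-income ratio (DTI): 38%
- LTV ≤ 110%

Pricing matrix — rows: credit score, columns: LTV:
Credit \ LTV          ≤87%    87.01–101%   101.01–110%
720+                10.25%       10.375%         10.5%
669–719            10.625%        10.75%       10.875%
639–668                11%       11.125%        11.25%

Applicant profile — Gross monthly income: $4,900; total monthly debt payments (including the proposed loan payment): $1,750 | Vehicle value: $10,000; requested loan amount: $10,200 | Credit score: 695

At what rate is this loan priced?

10.875%

Credit score 695 ≥ 639; DTI: 1,750 ÷ 4,900 = 35.7%, within the 38% cap
LTV: 10,200 ÷ 10,000 = 102%, within 110% cap
Row: 695 falls in 669–719. Column: 102% falls in 101.01–110%. Rate = 10.875%.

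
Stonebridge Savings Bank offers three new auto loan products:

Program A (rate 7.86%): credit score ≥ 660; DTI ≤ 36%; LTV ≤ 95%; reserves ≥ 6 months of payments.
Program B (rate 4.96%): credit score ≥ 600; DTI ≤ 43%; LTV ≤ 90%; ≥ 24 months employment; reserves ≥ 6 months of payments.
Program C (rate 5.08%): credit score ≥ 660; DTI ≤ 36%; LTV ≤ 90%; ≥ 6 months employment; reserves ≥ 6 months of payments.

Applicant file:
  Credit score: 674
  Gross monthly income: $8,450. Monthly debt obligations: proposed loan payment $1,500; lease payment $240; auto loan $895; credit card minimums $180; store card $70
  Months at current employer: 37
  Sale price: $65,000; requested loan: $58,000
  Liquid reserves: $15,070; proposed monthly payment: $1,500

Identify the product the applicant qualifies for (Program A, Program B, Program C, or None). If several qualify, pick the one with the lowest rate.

Total debts = (1,500 + 240 + 895 + 180 + 70) = 2,885; DTI = 2,885/8,450 = 34.1%.
LTV = 58,000/65,000 = 89.2%.
Reserves = 15,070/1,500 = 10.0 months.
Program A: score 674 ≥ 660; DTI 34.1% ≤ 36%; LTV 89.2% ≤ 95%; reserves 10.0 ≥ 6 mo → qualifies.
Program B: score 674 ≥ 600; DTI 34.1% ≤ 43%; LTV 89.2% ≤ 90%; employment 37 ≥ 24 mo; reserves 10.0 ≥ 6 mo → qualifies.
Program C: score 674 ≥ 660; DTI 34.1% ≤ 36%; LTV 89.2% ≤ 90%; employment 37 ≥ 6 mo; reserves 10.0 ≥ 6 mo → qualifies.
Qualifying: Program A, Program B, Program C. Lowest rate is 4.96% → Program B.

Program B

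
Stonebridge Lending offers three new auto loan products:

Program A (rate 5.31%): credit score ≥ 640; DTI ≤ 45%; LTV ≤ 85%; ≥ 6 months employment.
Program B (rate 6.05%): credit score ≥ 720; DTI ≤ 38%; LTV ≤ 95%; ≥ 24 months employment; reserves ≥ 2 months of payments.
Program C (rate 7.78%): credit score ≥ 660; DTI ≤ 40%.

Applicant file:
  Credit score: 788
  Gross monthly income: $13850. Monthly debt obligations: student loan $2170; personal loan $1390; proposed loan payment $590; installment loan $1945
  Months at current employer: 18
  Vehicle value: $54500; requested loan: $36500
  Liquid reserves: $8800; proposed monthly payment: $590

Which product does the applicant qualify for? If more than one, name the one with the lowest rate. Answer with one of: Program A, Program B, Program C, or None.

Program A

Total debts = (2,170 + 1,390 + 590 + 1,945) = 6,095; DTI = 6,095/13,850 = 44%.
LTV = 36,500/54,500 = 67%.
Reserves = 8,800/590 = 14.9 months.
Program A: score 788 ≥ 640; DTI 44% ≤ 45%; LTV 67% ≤ 85%; employment 18 ≥ 6 mo → qualifies.
Program B: score 788 ≥ 720; DTI 44% > 38%; LTV 67% ≤ 95%; employment 18 < 24 mo; reserves 14.9 ≥ 2 mo → does not qualify.
Program C: score 788 ≥ 660; DTI 44% > 40% → does not qualify.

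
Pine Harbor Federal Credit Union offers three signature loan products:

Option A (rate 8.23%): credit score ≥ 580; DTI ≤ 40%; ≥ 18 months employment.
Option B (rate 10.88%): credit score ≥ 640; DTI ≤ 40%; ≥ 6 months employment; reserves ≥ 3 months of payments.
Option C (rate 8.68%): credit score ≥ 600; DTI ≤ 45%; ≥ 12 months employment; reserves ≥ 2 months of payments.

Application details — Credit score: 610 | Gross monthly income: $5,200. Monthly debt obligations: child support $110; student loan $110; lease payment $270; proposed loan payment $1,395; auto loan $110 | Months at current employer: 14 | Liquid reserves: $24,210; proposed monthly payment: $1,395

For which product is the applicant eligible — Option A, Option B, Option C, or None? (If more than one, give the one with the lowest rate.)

Option C

Total debts = (110 + 110 + 270 + 1,395 + 110) = 1,995; DTI = 1,995/5,200 = 38.4%.
Reserves = 24,210/1,395 = 17.4 months.
Option A: score 610 ≥ 580; DTI 38.4% ≤ 40%; employment 14 < 18 mo → does not qualify.
Option B: score 610 < 640; DTI 38.4% ≤ 40%; employment 14 ≥ 6 mo; reserves 17.4 ≥ 3 mo → does not qualify.
Option C: score 610 ≥ 600; DTI 38.4% ≤ 45%; employment 14 ≥ 12 mo; reserves 17.4 ≥ 2 mo → qualifies.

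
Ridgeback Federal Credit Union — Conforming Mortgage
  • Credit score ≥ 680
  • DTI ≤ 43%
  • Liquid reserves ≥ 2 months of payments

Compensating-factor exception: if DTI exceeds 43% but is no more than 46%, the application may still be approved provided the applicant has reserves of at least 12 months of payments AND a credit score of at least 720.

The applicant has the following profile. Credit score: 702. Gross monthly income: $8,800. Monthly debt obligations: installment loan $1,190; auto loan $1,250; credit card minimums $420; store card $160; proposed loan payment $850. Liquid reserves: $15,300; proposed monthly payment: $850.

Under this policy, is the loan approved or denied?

Denied

Credit score 702 ≥ 680 (meets base)
Total debts = (1,190 + 1,250 + 420 + 160 + 850) = 3,870. DTI: 3,870 ÷ 8,800 = 44%, over the 43% base limit.
Liquid reserves cover 15,300/850 = 18.0 months — ≥ 2 required
44% falls in the override range (43%–46%), so the compensating-factor test applies.
Reserves 18.0 ≥ 12 months; credit score 702 < 720.
Compensating-factor requirement not fully met.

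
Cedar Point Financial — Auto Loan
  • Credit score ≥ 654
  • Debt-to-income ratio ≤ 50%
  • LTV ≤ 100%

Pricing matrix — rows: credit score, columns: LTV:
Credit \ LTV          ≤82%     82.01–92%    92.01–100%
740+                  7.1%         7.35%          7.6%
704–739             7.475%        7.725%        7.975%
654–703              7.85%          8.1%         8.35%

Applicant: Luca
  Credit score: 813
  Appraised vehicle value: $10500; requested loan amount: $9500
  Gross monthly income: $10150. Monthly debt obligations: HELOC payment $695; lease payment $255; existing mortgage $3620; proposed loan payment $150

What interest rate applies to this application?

Credit score 813 ≥ 654; Total monthly debts = (695 + 255 + 3,620 + 150) = 4,720. DTI: 4,720 ÷ 10,150 = 46.5%, within the 50% cap
Loan-to-value = 9,500/10,500 = 90.5% — pass (100% max)
Row: 813 falls in 740+. Column: 90.5% falls in 82.01–92%. Rate = 7.35%.

7.35%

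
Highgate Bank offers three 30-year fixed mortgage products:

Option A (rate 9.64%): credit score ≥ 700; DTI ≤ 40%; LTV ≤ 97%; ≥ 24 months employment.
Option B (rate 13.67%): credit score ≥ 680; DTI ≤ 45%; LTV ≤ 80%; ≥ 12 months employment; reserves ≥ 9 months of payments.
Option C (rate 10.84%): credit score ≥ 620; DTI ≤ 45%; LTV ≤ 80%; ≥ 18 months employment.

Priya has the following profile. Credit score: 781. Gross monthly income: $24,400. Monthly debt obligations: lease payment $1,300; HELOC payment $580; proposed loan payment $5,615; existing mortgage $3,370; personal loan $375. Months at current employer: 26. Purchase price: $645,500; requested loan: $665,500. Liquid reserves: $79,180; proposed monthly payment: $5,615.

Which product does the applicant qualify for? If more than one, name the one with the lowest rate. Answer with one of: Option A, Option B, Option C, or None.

None

Total debts = (1,300 + 580 + 5,615 + 3,370 + 375) = 11,240; DTI = 11,240/24,400 = 46.1%.
LTV = 665,500/645,500 = 103.1%.
Reserves = 79,180/5,615 = 14.1 months.
Option A: score 781 ≥ 700; DTI 46.1% > 40%; LTV 103.1% > 97%; employment 26 ≥ 24 mo → does not qualify.
Option B: score 781 ≥ 680; DTI 46.1% > 45%; LTV 103.1% > 80%; employment 26 ≥ 12 mo; reserves 14.1 ≥ 9 mo → does not qualify.
Option C: score 781 ≥ 620; DTI 46.1% > 45%; LTV 103.1% > 80%; employment 26 ≥ 18 mo → does not qualify.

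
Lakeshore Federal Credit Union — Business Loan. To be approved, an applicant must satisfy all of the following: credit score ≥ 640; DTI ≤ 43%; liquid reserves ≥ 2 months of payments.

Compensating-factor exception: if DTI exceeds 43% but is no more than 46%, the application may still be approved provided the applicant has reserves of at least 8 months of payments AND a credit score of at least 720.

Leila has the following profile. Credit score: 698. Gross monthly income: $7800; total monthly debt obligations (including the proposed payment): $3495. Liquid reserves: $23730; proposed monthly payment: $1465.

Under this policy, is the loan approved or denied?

Credit score 698 ≥ 640 (meets base)
DTI = 3,495/7,800 = 44.8% > 43% — standard DTI limit exceeded.
Reserves = 23,730/1,465 = 16.2 months ≥ 2
44.8% falls in the override range (43%–46%), so the compensating-factor test applies.
Reserves 16.2 ≥ 8 months; credit score 698 < 720.
Override conditions not both satisfied; exception does not apply.

Denied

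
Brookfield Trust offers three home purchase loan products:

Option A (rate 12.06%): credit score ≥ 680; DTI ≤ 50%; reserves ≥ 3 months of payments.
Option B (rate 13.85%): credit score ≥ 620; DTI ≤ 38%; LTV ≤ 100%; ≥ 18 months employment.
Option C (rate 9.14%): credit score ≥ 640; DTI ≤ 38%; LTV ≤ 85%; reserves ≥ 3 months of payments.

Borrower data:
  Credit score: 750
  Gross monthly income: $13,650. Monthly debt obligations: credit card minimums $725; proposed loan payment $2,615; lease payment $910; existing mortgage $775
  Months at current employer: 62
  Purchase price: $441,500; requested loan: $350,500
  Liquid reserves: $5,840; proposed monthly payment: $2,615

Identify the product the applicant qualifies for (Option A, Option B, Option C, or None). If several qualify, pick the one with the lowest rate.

Option B

Total debts = (725 + 2,615 + 910 + 775) = 5,025; DTI = 5,025/13,650 = 36.8%.
LTV = 350,500/441,500 = 79.4%.
Reserves = 5,840/2,615 = 2.2 months.
Option A: score 750 ≥ 680; DTI 36.8% ≤ 50%; reserves 2.2 < 3 mo → does not qualify.
Option B: score 750 ≥ 620; DTI 36.8% ≤ 38%; LTV 79.4% ≤ 100%; employment 62 ≥ 18 mo → qualifies.
Option C: score 750 ≥ 640; DTI 36.8% ≤ 38%; LTV 79.4% ≤ 85%; reserves 2.2 < 3 mo → does not qualify.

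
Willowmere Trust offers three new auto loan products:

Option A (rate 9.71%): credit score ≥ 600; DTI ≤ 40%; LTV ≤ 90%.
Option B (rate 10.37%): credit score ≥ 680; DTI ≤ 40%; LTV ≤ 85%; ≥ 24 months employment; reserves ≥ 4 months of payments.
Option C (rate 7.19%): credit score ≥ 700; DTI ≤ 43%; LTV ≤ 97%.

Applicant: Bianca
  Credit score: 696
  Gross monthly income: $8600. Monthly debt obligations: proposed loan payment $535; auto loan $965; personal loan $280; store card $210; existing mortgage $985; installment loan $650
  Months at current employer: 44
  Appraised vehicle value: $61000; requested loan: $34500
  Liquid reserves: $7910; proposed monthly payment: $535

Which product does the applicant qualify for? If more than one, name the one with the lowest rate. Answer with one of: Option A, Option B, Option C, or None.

Total debts = (535 + 965 + 280 + 210 + 985 + 650) = 3,625; DTI = 3,625/8,600 = 42.2%.
LTV = 34,500/61,000 = 56.6%.
Reserves = 7,910/535 = 14.8 months.
Option A: score 696 ≥ 600; DTI 42.2% > 40%; LTV 56.6% ≤ 90% → does not qualify.
Option B: score 696 ≥ 680; DTI 42.2% > 40%; LTV 56.6% ≤ 85%; employment 44 ≥ 24 mo; reserves 14.8 ≥ 4 mo → does not qualify.
Option C: score 696 < 700; DTI 42.2% ≤ 43%; LTV 56.6% ≤ 97% → does not qualify.

None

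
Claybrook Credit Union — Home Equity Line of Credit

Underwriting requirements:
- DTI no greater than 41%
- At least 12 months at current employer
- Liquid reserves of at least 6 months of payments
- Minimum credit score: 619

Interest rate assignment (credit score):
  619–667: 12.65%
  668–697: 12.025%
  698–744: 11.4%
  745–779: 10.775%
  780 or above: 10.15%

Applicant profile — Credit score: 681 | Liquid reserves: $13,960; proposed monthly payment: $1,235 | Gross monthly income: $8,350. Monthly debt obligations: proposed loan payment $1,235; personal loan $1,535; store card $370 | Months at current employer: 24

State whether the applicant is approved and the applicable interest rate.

Credit score 681 ≥ 619 (meets minimum)
Reserves: 13,960 ÷ 1,235 = 11.3 months (meets 6-month minimum)
Employment 24 ≥ 12 months
Total monthly debts = (1,235 + 1,535 + 370) = 3,140. DTI = 3,140/8,350 = 37.6% ≤ 41%
All requirements met. Score 681 falls in the 668–697 tier → 12.025%.

Approved at 12.025%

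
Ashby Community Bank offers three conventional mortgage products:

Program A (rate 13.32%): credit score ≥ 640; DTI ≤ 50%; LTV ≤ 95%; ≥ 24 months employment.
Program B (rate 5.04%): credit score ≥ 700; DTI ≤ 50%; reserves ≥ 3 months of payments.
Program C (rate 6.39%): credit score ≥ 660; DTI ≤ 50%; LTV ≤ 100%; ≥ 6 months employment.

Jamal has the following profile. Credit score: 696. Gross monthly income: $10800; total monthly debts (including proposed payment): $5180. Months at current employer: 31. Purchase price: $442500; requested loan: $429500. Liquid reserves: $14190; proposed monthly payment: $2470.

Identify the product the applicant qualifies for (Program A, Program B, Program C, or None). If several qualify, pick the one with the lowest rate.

Program C

DTI = 5,180/10,800 = 48%.
LTV = 429,500/442,500 = 97.1%.
Reserves = 14,190/2,470 = 5.7 months.
Program A: score 696 ≥ 640; DTI 48% ≤ 50%; LTV 97.1% > 95%; employment 31 ≥ 24 mo → does not qualify.
Program B: score 696 < 700; DTI 48% ≤ 50%; reserves 5.7 ≥ 3 mo → does not qualify.
Program C: score 696 ≥ 660; DTI 48% ≤ 50%; LTV 97.1% ≤ 100%; employment 31 ≥ 6 mo → qualifies.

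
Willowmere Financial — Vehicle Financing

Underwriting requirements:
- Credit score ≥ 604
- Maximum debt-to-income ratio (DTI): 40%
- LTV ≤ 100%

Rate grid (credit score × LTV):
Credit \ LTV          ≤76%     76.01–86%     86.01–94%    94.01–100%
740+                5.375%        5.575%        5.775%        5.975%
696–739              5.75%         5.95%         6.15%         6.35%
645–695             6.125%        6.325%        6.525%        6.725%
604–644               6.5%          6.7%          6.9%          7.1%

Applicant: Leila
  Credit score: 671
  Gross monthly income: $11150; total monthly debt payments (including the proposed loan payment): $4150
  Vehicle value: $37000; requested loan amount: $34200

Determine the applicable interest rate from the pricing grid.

Credit score 671 ≥ 604; DTI = 4,150/11,150 = 37.2% ≤ 40%
LTV = 34,200/37,000 = 92.4% ≤ 100%
Credit 671 → row 645–695; LTV 92.4% → column 86.01–94%. Grid cell → 6.525%.

6.525%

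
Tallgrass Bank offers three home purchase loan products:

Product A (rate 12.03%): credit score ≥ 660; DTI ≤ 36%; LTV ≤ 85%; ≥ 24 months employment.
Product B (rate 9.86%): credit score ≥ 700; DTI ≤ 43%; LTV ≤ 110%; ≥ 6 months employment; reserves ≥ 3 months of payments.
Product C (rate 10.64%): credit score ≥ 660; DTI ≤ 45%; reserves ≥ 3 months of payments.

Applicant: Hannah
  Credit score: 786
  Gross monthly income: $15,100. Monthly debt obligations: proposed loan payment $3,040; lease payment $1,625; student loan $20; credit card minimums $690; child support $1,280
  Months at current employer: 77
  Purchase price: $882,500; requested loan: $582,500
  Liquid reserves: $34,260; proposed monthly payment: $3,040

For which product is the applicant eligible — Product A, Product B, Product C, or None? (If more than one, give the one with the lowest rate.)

Total debts = (3,040 + 1,625 + 20 + 690 + 1,280) = 6,655; DTI = 6,655/15,100 = 44.1%.
LTV = 582,500/882,500 = 66%.
Reserves = 34,260/3,040 = 11.3 months.
Product A: score 786 ≥ 660; DTI 44.1% > 36%; LTV 66% ≤ 85%; employment 77 ≥ 24 mo → does not qualify.
Product B: score 786 ≥ 700; DTI 44.1% > 43%; LTV 66% ≤ 110%; employment 77 ≥ 6 mo; reserves 11.3 ≥ 3 mo → does not qualify.
Product C: score 786 ≥ 660; DTI 44.1% ≤ 45%; reserves 11.3 ≥ 3 mo → qualifies.

Product C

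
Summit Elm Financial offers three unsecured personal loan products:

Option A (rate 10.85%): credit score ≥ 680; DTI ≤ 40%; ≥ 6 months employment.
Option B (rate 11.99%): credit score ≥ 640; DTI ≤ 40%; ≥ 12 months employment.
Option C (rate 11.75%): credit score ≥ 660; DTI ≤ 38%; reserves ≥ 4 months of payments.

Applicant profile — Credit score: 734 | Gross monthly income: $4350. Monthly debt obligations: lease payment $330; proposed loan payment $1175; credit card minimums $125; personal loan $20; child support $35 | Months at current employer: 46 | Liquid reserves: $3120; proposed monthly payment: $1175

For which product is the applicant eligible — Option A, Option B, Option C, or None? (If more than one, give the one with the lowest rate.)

Total debts = (330 + 1,175 + 125 + 20 + 35) = 1,685; DTI = 1,685/4,350 = 38.7%.
Reserves = 3,120/1,175 = 2.7 months.
Option A: score 734 ≥ 680; DTI 38.7% ≤ 40%; employment 46 ≥ 6 mo → qualifies.
Option B: score 734 ≥ 640; DTI 38.7% ≤ 40%; employment 46 ≥ 12 mo → qualifies.
Option C: score 734 ≥ 660; DTI 38.7% > 38%; reserves 2.7 < 4 mo → does not qualify.
Qualifying: Option A, Option B. Lowest rate is 10.85% → Option A.

Option A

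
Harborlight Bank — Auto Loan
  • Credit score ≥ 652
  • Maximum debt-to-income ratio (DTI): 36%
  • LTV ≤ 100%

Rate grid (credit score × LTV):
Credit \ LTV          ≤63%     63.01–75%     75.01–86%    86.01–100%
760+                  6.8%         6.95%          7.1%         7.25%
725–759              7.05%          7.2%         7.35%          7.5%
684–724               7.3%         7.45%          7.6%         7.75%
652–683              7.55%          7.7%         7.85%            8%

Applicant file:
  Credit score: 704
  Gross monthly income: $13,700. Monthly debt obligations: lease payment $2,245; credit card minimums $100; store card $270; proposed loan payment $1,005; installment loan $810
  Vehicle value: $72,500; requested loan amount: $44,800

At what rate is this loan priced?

Credit score 704 ≥ 652; Total monthly debts = (2,245 + 100 + 270 + 1,005 + 810) = 4,430. DTI = 4,430/13,700 = 32.3% ≤ 36%
LTV: 44,800 ÷ 72,500 = 61.8%, within 100% cap
Score 704 is in the 684–724 band; LTV 61.8% is in the ≤63% band → 7.3%.

7.3%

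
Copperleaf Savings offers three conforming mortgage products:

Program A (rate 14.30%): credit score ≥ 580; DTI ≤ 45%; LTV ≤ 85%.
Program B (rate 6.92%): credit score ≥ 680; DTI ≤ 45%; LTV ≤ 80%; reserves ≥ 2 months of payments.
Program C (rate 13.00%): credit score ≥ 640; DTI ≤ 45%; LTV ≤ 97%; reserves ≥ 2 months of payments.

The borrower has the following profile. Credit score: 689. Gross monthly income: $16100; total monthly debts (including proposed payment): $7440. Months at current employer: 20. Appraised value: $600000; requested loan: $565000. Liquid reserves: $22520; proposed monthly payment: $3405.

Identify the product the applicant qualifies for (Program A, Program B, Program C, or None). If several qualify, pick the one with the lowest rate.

DTI = 7,440/16,100 = 46.2%.
LTV = 565,000/600,000 = 94.2%.
Reserves = 22,520/3,405 = 6.6 months.
Program A: score 689 ≥ 580; DTI 46.2% > 45%; LTV 94.2% > 85% → does not qualify.
Program B: score 689 ≥ 680; DTI 46.2% > 45%; LTV 94.2% > 80%; reserves 6.6 ≥ 2 mo → does not qualify.
Program C: score 689 ≥ 640; DTI 46.2% > 45%; LTV 94.2% ≤ 97%; reserves 6.6 ≥ 2 mo → does not qualify.

None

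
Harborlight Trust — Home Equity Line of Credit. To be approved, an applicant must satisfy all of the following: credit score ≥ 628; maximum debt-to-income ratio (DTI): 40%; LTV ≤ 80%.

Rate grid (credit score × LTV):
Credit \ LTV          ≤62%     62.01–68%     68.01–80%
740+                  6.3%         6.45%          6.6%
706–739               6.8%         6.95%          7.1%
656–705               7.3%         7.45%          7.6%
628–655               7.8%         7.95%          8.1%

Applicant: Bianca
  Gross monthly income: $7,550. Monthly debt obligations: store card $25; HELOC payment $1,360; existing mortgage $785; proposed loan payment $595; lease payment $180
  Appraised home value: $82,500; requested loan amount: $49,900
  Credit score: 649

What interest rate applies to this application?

Credit score 649 ≥ 628; Total monthly debts = (25 + 1,360 + 785 + 595 + 180) = 2,945. DTI: 2,945 ÷ 7,550 = 39%, within the 40% cap
LTV = 49,900/82,500 = 60.5% ≤ 80%
Score 649 is in the 628–655 band; LTV 60.5% is in the ≤62% band → 7.8%.

7.8%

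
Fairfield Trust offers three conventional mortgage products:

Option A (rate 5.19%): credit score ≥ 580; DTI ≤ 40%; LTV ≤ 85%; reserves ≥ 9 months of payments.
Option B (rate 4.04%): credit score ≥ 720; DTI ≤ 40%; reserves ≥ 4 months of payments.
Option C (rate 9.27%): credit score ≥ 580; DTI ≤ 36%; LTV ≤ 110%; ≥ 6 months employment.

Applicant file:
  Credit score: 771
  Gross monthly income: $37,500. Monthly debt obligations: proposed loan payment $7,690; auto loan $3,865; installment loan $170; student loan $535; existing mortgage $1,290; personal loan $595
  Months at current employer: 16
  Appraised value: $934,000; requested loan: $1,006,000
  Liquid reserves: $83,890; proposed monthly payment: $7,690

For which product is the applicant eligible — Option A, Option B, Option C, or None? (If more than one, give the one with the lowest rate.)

Total debts = (7,690 + 3,865 + 170 + 535 + 1,290 + 595) = 14,145; DTI = 14,145/37,500 = 37.7%.
LTV = 1,006,000/934,000 = 107.7%.
Reserves = 83,890/7,690 = 10.9 months.
Option A: score 771 ≥ 580; DTI 37.7% ≤ 40%; LTV 107.7% > 85%; reserves 10.9 ≥ 9 mo → does not qualify.
Option B: score 771 ≥ 720; DTI 37.7% ≤ 40%; reserves 10.9 ≥ 4 mo → qualifies.
Option C: score 771 ≥ 580; DTI 37.7% > 36%; LTV 107.7% ≤ 110%; employment 16 ≥ 6 mo → does not qualify.

Option B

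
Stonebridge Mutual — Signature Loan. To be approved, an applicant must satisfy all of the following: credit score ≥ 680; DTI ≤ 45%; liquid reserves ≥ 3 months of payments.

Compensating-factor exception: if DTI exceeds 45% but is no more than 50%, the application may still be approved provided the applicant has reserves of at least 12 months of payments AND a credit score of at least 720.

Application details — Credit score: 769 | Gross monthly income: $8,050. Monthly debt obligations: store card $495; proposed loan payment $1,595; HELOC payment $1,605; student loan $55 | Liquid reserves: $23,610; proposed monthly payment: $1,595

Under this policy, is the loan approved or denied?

Credit score 769 ≥ 680 (meets base)
Total debts = (495 + 1,595 + 1,605 + 55) = 3,750. DTI = 3,750/8,050 = 46.6% > 45% — standard DTI limit exceeded.
Liquid reserves cover 23,610/1,595 = 14.8 months — ≥ 3 required
46.6% falls in the override range (45%–50%), so the compensating-factor test applies.
Reserves 14.8 ≥ 12 months; credit score 769 ≥ 720.
Both compensating conditions met → exception applies.

Approved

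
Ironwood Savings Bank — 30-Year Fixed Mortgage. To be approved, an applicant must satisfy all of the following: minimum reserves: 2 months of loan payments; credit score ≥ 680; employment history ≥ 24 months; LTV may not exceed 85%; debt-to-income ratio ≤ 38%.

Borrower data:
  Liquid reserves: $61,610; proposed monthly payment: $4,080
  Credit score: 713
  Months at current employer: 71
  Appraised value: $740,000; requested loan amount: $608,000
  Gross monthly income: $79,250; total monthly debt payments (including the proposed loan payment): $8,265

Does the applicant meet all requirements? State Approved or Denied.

Approved

Liquid reserves cover 61,610/4,080 = 15.1 months — ≥ 2 required
Credit score 713 ≥ 680 (meets)
Employment 71 ≥ 24 months
Loan-to-value = 608,000/740,000 = 82.2% — pass (85% max)
DTI = 8,265/79,250 = 10.4% ≤ 38%
All criteria satisfied.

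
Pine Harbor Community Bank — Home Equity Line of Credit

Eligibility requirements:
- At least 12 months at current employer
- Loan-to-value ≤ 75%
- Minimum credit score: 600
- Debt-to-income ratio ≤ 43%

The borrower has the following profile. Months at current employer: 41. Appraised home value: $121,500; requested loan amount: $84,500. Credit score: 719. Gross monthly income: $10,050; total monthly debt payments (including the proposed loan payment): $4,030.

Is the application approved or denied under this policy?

Approved

Employment 41 ≥ 12 months
LTV = 84,500/121,500 = 69.5% ≤ 75%
Credit score 719 ≥ 600 (meets)
Debt-to-income = 4,030/10,050 = 40.1% — meets 43% limit
All criteria satisfied.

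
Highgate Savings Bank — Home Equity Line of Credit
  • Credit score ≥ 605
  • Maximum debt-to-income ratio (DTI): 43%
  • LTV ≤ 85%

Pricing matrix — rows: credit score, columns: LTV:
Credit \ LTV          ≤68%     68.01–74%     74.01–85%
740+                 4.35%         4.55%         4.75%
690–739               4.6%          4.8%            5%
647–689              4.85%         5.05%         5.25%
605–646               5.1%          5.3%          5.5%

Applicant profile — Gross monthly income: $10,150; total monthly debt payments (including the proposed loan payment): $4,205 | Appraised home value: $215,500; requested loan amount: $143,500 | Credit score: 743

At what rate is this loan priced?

4.35%

Credit score 743 ≥ 605; DTI: 4,205 ÷ 10,150 = 41.4%, within the 43% cap
LTV: 143,500 ÷ 215,500 = 66.6%, within 85% cap
Credit 743 → row 740+; LTV 66.6% → column ≤68%. Grid cell → 4.35%.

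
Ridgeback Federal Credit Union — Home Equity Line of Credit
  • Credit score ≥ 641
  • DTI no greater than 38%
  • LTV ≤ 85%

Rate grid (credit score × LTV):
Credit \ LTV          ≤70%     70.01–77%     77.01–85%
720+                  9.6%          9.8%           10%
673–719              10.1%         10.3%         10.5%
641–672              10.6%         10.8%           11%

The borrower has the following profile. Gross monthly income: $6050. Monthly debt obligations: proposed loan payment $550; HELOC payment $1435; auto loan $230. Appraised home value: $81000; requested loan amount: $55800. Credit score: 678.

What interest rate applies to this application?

10.1%

Credit score 678 ≥ 641; Total monthly debts = (550 + 1,435 + 230) = 2,215. DTI = 2,215/6,050 = 36.6% ≤ 38%
LTV = 55,800/81,000 = 68.9% ≤ 85%
Credit 678 → row 673–719; LTV 68.9% → column ≤70%. Grid cell → 10.1%.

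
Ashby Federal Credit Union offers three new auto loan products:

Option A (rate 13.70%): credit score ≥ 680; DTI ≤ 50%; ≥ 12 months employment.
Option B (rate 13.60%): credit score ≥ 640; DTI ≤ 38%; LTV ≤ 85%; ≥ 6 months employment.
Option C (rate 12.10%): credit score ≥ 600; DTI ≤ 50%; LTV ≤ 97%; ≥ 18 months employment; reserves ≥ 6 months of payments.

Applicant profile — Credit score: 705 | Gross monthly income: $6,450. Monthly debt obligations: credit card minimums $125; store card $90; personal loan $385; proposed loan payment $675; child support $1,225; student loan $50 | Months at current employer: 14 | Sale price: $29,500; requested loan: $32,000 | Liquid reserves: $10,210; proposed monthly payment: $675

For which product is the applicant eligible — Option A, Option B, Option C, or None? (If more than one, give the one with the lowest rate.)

Option A

Total debts = (125 + 90 + 385 + 675 + 1,225 + 50) = 2,550; DTI = 2,550/6,450 = 39.5%.
LTV = 32,000/29,500 = 108.5%.
Reserves = 10,210/675 = 15.1 months.
Option A: score 705 ≥ 680; DTI 39.5% ≤ 50%; employment 14 ≥ 12 mo → qualifies.
Option B: score 705 ≥ 640; DTI 39.5% > 38%; LTV 108.5% > 85%; employment 14 ≥ 6 mo → does not qualify.
Option C: score 705 ≥ 600; DTI 39.5% ≤ 50%; LTV 108.5% > 97%; employment 14 < 18 mo; reserves 15.1 ≥ 6 mo → does not qualify.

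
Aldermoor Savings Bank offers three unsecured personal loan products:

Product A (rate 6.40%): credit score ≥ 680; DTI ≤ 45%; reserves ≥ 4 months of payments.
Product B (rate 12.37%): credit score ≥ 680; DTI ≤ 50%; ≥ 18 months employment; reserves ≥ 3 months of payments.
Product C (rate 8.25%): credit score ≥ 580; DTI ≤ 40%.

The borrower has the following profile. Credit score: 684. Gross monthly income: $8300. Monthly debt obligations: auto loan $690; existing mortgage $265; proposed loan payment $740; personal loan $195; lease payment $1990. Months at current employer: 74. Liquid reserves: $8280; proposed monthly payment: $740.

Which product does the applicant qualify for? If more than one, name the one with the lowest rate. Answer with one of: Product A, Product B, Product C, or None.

Product B

Total debts = (690 + 265 + 740 + 195 + 1,990) = 3,880; DTI = 3,880/8,300 = 46.7%.
Reserves = 8,280/740 = 11.2 months.
Product A: score 684 ≥ 680; DTI 46.7% > 45%; reserves 11.2 ≥ 4 mo → does not qualify.
Product B: score 684 ≥ 680; DTI 46.7% ≤ 50%; employment 74 ≥ 18 mo; reserves 11.2 ≥ 3 mo → qualifies.
Product C: score 684 ≥ 580; DTI 46.7% > 40% → does not qualify.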